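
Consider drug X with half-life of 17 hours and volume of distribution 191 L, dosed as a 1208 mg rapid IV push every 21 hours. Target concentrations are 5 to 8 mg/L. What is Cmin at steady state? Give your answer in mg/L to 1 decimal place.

k = ln2/t½ = ln2/17 ≈ 0.040773 h⁻¹; fraction remaining f = e^(−kτ) = e^(−0.040773×21) ≈ 0.4248.
Each bolus raises the concentration by D/Vd = 1208/191 ≈ 6.325 mg/L.
Steady-state trough Cmin,ss = C₀·f/(1−f) ≈ 6.325 × 0.4248/0.5752 ≈ 4.671 mg/L.
Trough 4.7 mg/L vs MEC 5 mg/L: subtherapeutic.

4.7 mg/L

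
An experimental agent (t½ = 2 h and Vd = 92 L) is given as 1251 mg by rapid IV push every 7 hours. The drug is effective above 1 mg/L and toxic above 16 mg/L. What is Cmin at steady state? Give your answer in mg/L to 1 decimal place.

1.3 mg/L

τ/t½ = 7/2 ≈ 3.5, so fraction remaining f = (1/2)^(7/2) ≈ 0.0884.
At steady state, accumulation factor R = 1/(1 − e^(−kτ)) ≈ 1.0970.
Each bolus raises the concentration by D/Vd = 1251/92 ≈ 13.598 mg/L.
Cmax,ss = C₀/(1 − f) ≈ 13.598/0.9116 ≈ 14.917 mg/L.
Steady-state trough Cmin,ss = Cmax,ss·f ≈ 14.917 × 0.0884 ≈ 1.319 mg/L.
Trough 1.3 mg/L vs MEC 1 mg/L: adequate.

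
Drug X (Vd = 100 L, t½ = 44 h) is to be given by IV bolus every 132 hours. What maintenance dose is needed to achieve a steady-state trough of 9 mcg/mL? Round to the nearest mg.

τ/t½ = 132/44 ≈ 3, so f = (1/2)^(132/44) ≈ 0.125000.
Cmin,ss = (D/Vd)·f/(1−f), so D = Cmin,ss·Vd·(1−f)/f.
D = 9 × 100 × (1−f)/f ≈ 9 × 100 × 7.00000 ≈ 6300.00 mg.

6300 mg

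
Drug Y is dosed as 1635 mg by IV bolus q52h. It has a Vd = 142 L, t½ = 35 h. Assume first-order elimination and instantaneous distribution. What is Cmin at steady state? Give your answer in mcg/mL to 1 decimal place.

6.4 mcg/mL

τ/t½ = 52/35 ≈ 1.4857, so fraction remaining f = (1/2)^(52/35) ≈ 0.3571.
Each bolus raises the concentration by D/Vd = 1635/142 ≈ 11.514 mcg/mL.
Steady-state trough Cmin,ss = C₀·f/(1−f) ≈ 11.514 × 0.3571/0.6429 ≈ 6.395 mcg/mL.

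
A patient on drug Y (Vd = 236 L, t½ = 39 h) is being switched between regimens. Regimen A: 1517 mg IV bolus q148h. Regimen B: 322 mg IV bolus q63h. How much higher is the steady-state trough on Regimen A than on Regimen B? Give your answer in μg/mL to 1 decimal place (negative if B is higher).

Regimen A: f = (1/2)^(148/39) ≈ 0.0720; Cmin,ss = (1517/236)·f/(1−f) ≈ 0.499 μg/mL.
Regimen B: f = (1/2)^(63/39) ≈ 0.3264; Cmin,ss = (322/236)·f/(1−f) ≈ 0.661 μg/mL.
Difference ≈ 0.499 − 0.661 ≈ -0.162 μg/mL.

-0.2 μg/mL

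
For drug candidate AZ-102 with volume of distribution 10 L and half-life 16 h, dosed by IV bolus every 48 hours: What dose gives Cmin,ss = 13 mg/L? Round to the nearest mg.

τ/t½ = 48/16 ≈ 3, so f = (1/2)^(48/16) ≈ 0.125000.
Cmin,ss = (D/Vd)·f/(1−f), so D = Cmin,ss·Vd·(1−f)/f.
D = 13 × 10 × (1−f)/f ≈ 13 × 10 × 7.00000 ≈ 910.00 mg.

910 mg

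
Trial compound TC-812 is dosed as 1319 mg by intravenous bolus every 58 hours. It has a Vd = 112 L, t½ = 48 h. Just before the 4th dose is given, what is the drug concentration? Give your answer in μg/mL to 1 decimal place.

8.3 μg/mL

f = (1/2)^(τ/t½) = (1/2)^(58/48) ≈ 0.4328.
C₀ = D/Vd = 1319/112 ≈ 11.777 μg/mL.
Before the 4th dose, 3 doses have been given. Superposition: Cmin = C₀·(f + f² + … + f^3).
≈ 11.777 × (0.4328 + 0.1873 + 0.0811) ≈ 11.777 × 0.7012 ≈ 8.258 μg/mL.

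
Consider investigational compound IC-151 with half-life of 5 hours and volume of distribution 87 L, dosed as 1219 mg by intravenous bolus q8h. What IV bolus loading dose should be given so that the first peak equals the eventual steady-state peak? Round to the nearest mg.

f = (1/2)^(8/5) ≈ 0.329877; accumulation ratio R = 1/(1−f) ≈ 1.49226.
Loading dose to hit Cmax,ss on first dose: D_load = D_maint·R ≈ 1219 × 1.49226 ≈ 1819.06 mg.

1819 mg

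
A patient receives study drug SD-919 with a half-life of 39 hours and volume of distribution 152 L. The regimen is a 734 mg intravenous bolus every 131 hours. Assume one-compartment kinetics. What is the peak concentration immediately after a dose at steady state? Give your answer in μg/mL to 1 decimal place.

k = ln2/t½ = ln2/39 ≈ 0.017773 h⁻¹; fraction remaining f = e^(−kτ) = e^(−0.017773×131) ≈ 0.0975.
At steady state, accumulation factor R = 1/(1 − e^(−kτ)) ≈ 1.1080.
Single-dose peak C₀ = D/Vd = 734/152 ≈ 4.829 μg/mL.
Steady-state peak Cmax,ss = C₀·R ≈ 4.829 × 1.1080 ≈ 5.351 μg/mL.

5.4 μg/mL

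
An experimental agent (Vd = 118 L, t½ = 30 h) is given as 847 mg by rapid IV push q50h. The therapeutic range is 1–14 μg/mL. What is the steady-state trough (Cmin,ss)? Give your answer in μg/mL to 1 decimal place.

3.3 μg/mL

k = ln2/t½ = ln2/30 ≈ 0.023105 h⁻¹; fraction remaining f = e^(−kτ) = e^(−0.023105×50) ≈ 0.3150.
At steady state, accumulation factor R = 1/(1 − e^(−kτ)) ≈ 1.4599.
Each bolus raises the concentration by D/Vd = 847/118 ≈ 7.178 μg/mL.
Cmax,ss = C₀/(1 − f) ≈ 7.178/0.6850 ≈ 10.479 μg/mL.
Steady-state trough Cmin,ss = Cmax,ss·f ≈ 10.479 × 0.3150 ≈ 3.301 μg/mL.
Trough 3.3 μg/mL vs MEC 1 μg/mL: adequate.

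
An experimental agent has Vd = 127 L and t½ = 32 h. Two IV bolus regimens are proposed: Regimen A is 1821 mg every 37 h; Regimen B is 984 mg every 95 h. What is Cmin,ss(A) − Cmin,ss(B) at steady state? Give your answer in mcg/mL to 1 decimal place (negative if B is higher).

Regimen A: f = (1/2)^(37/32) ≈ 0.4487; Cmin,ss = (1821/127)·f/(1−f) ≈ 11.670 mcg/mL.
Regimen B: f = (1/2)^(95/32) ≈ 0.1277; Cmin,ss = (984/127)·f/(1−f) ≈ 1.134 mcg/mL.
Difference ≈ 11.670 − 1.134 ≈ 10.536 mcg/mL.

10.5 mcg/mL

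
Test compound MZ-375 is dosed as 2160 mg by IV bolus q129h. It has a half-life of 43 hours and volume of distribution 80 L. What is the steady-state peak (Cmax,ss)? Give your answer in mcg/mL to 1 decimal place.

τ = 129 h = 3 half-lives, so f = (1/2)^3 = 0.125.
At steady state, R = 1/(1 − 0.125) = 8/7.
Single-dose peak C₀ = D/Vd = 2160/80 = 27 mcg/mL.
Steady-state peak Cmax,ss = C₀·R = 27 × 8/7 ≈ 30.857 mcg/mL.

30.9 mcg/mL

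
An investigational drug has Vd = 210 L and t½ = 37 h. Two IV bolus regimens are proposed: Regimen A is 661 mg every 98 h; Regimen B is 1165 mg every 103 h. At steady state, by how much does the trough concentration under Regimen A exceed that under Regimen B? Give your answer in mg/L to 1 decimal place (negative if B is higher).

-0.3 mg/L

Regimen A: f = (1/2)^(98/37) ≈ 0.1595; Cmin,ss = (661/210)·f/(1−f) ≈ 0.597 mg/L.
Regimen B: f = (1/2)^(103/37) ≈ 0.1452; Cmin,ss = (1165/210)·f/(1−f) ≈ 0.942 mg/L.
Difference ≈ 0.597 − 0.942 ≈ -0.345 mg/L.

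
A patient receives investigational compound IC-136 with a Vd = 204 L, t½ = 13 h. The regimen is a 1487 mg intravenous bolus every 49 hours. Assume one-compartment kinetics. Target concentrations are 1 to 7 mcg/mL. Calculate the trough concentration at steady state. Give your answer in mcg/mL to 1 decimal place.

k = ln2/t½ = ln2/13 ≈ 0.053319 h⁻¹; fraction remaining f = e^(−kτ) = e^(−0.053319×49) ≈ 0.0733.
Accumulation ratio R = 1/(1 − f) ≈ 1/0.9267 ≈ 1.0791.
Single-dose peak C₀ = D/Vd = 1487/204 ≈ 7.289 mcg/mL.
Cmax,ss = C₀/(1 − f) ≈ 7.289/0.9267 ≈ 7.866 mcg/mL.
Steady-state trough Cmin,ss = Cmax,ss·f ≈ 7.866 × 0.0733 ≈ 0.577 mcg/mL.
Trough 0.6 mcg/mL vs MEC 1 mcg/mL: subtherapeutic.

0.6 mcg/mL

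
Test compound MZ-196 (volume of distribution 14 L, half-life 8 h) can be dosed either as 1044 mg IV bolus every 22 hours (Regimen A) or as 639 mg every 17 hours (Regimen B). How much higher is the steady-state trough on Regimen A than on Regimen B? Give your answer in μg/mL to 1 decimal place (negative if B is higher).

Regimen A: f = (1/2)^(22/8) ≈ 0.1487; Cmin,ss = (1044/14)·f/(1−f) ≈ 13.026 μg/mL.
Regimen B: f = (1/2)^(17/8) ≈ 0.2293; Cmin,ss = (639/14)·f/(1−f) ≈ 13.580 μg/mL.
Difference ≈ 13.026 − 13.580 ≈ -0.554 μg/mL.

-0.6 μg/mL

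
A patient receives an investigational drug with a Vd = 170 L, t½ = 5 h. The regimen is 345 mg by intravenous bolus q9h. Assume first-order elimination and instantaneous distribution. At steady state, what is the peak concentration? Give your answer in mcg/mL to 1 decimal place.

Over one 9-h interval, 9/5 ≈ 1.8 half-lives elapse, leaving f ≈ 0.2872 of each dose.
At steady state, accumulation factor R = 1/(1 − e^(−kτ)) ≈ 1.4029.
Each bolus raises the concentration by D/Vd = 345/170 ≈ 2.029 mcg/mL.
Steady-state peak Cmax,ss = C₀·R ≈ 2.029 × 1.4029 ≈ 2.846 mcg/mL.

2.8 mcg/mL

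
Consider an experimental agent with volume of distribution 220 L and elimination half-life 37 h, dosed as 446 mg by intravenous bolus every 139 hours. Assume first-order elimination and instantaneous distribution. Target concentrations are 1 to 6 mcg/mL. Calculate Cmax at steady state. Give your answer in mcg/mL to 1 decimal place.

Over one 139-h interval, 139/37 ≈ 3.7568 half-lives elapse, leaving f ≈ 0.0740 of each dose.
At steady state, accumulation factor R = 1/(1 − e^(−kτ)) ≈ 1.0799.
Each bolus raises the concentration by D/Vd = 446/220 ≈ 2.027 mcg/mL.
Steady-state peak Cmax,ss = C₀·R ≈ 2.027 × 1.0799 ≈ 2.189 mcg/mL.
Peak 2.2 mcg/mL vs MTC 6 mcg/mL: below toxic threshold.

2.2 mcg/mL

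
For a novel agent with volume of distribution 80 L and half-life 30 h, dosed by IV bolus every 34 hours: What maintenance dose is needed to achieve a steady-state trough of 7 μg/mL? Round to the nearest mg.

668 mg

τ/t½ = 34/30 ≈ 1.1333, so f = (1/2)^(34/30) ≈ 0.455861.
Cmin,ss = (D/Vd)·f/(1−f), so D = Cmin,ss·Vd·(1−f)/f.
D = 7 × 80 × (1−f)/f ≈ 7 × 80 × 1.19365 ≈ 668.44 mg.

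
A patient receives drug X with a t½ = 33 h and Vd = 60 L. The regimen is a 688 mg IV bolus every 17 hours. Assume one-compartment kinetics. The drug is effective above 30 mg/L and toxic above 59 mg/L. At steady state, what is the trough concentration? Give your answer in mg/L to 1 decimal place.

26.7 mg/L

k = ln2/t½ = ln2/33 ≈ 0.021004 h⁻¹; fraction remaining f = e^(−kτ) = e^(−0.021004×17) ≈ 0.6997.
Each bolus raises the concentration by D/Vd = 688/60 ≈ 11.467 mg/L.
Steady-state trough Cmin,ss = C₀·f/(1−f) ≈ 11.467 × 0.6997/0.3003 ≈ 26.718 mg/L.
Trough 26.7 mg/L vs MEC 30 mg/L: subtherapeutic.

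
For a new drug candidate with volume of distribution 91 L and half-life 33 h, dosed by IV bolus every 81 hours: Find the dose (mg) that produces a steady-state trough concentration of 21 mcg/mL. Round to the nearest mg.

8564 mg

τ/t½ = 81/33 ≈ 2.4545, so f = (1/2)^(81/33) ≈ 0.182435.
Cmin,ss = (D/Vd)·f/(1−f), so D = Cmin,ss·Vd·(1−f)/f.
D = 21 × 91 × (1−f)/f ≈ 21 × 91 × 4.48140 ≈ 8563.96 mg.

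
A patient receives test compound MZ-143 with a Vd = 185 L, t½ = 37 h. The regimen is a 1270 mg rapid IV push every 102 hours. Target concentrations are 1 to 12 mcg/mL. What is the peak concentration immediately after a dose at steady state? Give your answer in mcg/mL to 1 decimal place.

τ/t½ = 102/37 ≈ 2.7568, so fraction remaining f = (1/2)^(102/37) ≈ 0.1480.
Accumulation ratio R = 1/(1 − f) ≈ 1/0.8520 ≈ 1.1737.
Each bolus raises the concentration by D/Vd = 1270/185 ≈ 6.865 mcg/mL.
Cmax,ss = C₀/(1 − f) ≈ 6.865/0.8520 ≈ 8.058 mcg/mL.
Peak 8.1 mcg/mL vs MTC 12 mcg/mL: below toxic threshold.

8.1 mcg/mL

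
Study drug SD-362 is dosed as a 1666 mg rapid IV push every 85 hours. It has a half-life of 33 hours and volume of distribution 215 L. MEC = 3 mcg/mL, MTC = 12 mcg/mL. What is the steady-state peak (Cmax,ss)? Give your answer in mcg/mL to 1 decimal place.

9.3 mcg/mL

Over one 85-h interval, 85/33 ≈ 2.5758 half-lives elapse, leaving f ≈ 0.1677 of each dose.
At steady state, accumulation factor R = 1/(1 − e^(−kτ)) ≈ 1.2015.
Single-dose peak C₀ = D/Vd = 1666/215 ≈ 7.749 mcg/mL.
Cmax,ss = C₀/(1 − f) ≈ 7.749/0.8323 ≈ 9.310 mcg/mL.
Peak 9.3 mcg/mL vs MTC 12 mcg/mL: below toxic threshold.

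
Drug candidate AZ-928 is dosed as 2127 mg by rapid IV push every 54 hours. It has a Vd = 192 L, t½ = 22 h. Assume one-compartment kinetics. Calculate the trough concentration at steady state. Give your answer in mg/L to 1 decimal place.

2.5 mg/L

Over one 54-h interval, 54/22 ≈ 2.4545 half-lives elapse, leaving f ≈ 0.1824 of each dose.
At steady state, accumulation factor R = 1/(1 − e^(−kτ)) ≈ 1.2231.
Each bolus raises the concentration by D/Vd = 2127/192 ≈ 11.078 mg/L.
Cmax,ss = C₀/(1 − f) ≈ 11.078/0.8176 ≈ 13.549 mg/L.
Steady-state trough Cmin,ss = Cmax,ss·f ≈ 13.549 × 0.1824 ≈ 2.471 mg/L.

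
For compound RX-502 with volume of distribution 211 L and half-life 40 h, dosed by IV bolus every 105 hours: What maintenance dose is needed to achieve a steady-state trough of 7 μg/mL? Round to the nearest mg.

τ/t½ = 105/40 ≈ 2.625, so f = (1/2)^(105/40) ≈ 0.162105.
Cmin,ss = (D/Vd)·f/(1−f), so D = Cmin,ss·Vd·(1−f)/f.
D = 7 × 211 × (1−f)/f ≈ 7 × 211 × 5.16884 ≈ 7634.38 mg.

7634 mg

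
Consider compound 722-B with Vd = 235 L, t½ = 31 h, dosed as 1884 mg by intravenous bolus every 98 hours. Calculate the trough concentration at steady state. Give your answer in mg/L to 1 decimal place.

τ/t½ = 98/31 ≈ 3.1613, so fraction remaining f = (1/2)^(98/31) ≈ 0.1118.
Single-dose peak C₀ = D/Vd = 1884/235 ≈ 8.017 mg/L.
Steady-state trough Cmin,ss = C₀·f/(1−f) ≈ 8.017 × 0.1118/0.8882 ≈ 1.009 mg/L.

1.0 mg/L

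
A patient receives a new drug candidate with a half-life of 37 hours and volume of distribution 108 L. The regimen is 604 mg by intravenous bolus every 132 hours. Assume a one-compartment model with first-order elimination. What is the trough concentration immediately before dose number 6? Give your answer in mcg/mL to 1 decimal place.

f = (1/2)^(τ/t½) = (1/2)^(132/37) ≈ 0.0843.
C₀ = D/Vd = 604/108 ≈ 5.593 mcg/mL.
Before the 6th dose, 5 doses have been given. Superposition: Cmin = C₀·(f + f² + … + f^5).
≈ 5.593 × (0.0843 + 0.0071 + 0.0006 + 0.0001 + 0.0000) ≈ 5.593 × 0.0921 ≈ 0.515 mcg/mL.

0.5 mcg/mL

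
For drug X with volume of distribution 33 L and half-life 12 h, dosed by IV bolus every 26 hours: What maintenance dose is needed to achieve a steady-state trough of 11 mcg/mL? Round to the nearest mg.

1267 mg

τ/t½ = 26/12 ≈ 2.1667, so f = (1/2)^(26/12) ≈ 0.222725.
Cmin,ss = (D/Vd)·f/(1−f), so D = Cmin,ss·Vd·(1−f)/f.
D = 11 × 33 × (1−f)/f ≈ 11 × 33 × 3.48984 ≈ 1266.81 mg.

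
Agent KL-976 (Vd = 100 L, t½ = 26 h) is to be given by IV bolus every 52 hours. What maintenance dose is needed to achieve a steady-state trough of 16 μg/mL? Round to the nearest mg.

4800 mg

τ/t½ = 52/26 ≈ 2, so f = (1/2)^(52/26) ≈ 0.250000.
Cmin,ss = (D/Vd)·f/(1−f), so D = Cmin,ss·Vd·(1−f)/f.
D = 16 × 100 × (1−f)/f ≈ 16 × 100 × 3.00000 ≈ 4800.00 mg.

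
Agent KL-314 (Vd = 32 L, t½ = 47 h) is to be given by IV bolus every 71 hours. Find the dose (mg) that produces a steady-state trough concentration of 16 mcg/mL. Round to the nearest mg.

947 mg

τ/t½ = 71/47 ≈ 1.5106, so f = (1/2)^(71/47) ≈ 0.350956.
Cmin,ss = (D/Vd)·f/(1−f), so D = Cmin,ss·Vd·(1−f)/f.
D = 16 × 32 × (1−f)/f ≈ 16 × 32 × 1.84936 ≈ 946.87 mg.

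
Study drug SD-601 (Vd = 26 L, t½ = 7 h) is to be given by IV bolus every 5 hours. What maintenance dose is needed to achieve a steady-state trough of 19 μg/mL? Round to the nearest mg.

316 mg

τ/t½ = 5/7 ≈ 0.71429, so f = (1/2)^(5/7) ≈ 0.609507.
Cmin,ss = (D/Vd)·f/(1−f), so D = Cmin,ss·Vd·(1−f)/f.
D = 19 × 26 × (1−f)/f ≈ 19 × 26 × 0.64067 ≈ 316.49 mg.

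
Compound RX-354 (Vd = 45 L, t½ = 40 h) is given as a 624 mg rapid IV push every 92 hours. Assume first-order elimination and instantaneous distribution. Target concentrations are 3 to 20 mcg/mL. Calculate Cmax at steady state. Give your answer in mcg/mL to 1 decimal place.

τ/t½ = 92/40 ≈ 2.3, so fraction remaining f = (1/2)^(92/40) ≈ 0.2031.
Accumulation ratio R = 1/(1 − f) ≈ 1/0.7969 ≈ 1.2549.
Each bolus raises the concentration by D/Vd = 624/45 ≈ 13.867 mcg/mL.
Steady-state peak Cmax,ss = C₀·R ≈ 13.867 × 1.2549 ≈ 17.402 mcg/mL.
Peak 17.4 mcg/mL vs MTC 20 mcg/mL: below toxic threshold.

17.4 mcg/mL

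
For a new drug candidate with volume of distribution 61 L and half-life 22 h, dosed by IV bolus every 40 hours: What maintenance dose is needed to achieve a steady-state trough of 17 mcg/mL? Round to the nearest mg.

2620 mg

τ/t½ = 40/22 ≈ 1.8182, so f = (1/2)^(40/22) ≈ 0.283578.
Cmin,ss = (D/Vd)·f/(1−f), so D = Cmin,ss·Vd·(1−f)/f.
D = 17 × 61 × (1−f)/f ≈ 17 × 61 × 2.52637 ≈ 2619.85 mg.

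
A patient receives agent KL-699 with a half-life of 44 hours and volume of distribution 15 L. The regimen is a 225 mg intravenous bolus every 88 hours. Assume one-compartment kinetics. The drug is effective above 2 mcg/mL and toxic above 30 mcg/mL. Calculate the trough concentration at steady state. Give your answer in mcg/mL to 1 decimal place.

The dosing interval is 2 half-lives, so f = 2^(−2) = 0.25.
At steady state, R = 1/(1 − 0.25) = 4/3.
Single-dose peak C₀ = D/Vd = 225/15 = 15 mcg/mL.
Steady-state peak Cmax,ss = C₀·R = 15 × 4/3 ≈ 20.000 mcg/mL.
Steady-state trough Cmin,ss = Cmax,ss·f ≈ 20.000 × 0.25 ≈ 5.000 mcg/mL.
Trough 5.0 mcg/mL vs MEC 2 mcg/mL: adequate.

5.0 mcg/mL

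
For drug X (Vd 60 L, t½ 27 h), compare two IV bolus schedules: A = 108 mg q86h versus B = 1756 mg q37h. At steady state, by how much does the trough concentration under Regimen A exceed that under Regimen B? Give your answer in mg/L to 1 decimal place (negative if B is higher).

-18.2 mg/L

Regimen A: f = (1/2)^(86/27) ≈ 0.1099; Cmin,ss = (108/60)·f/(1−f) ≈ 0.222 mg/L.
Regimen B: f = (1/2)^(37/27) ≈ 0.3868; Cmin,ss = (1756/60)·f/(1−f) ≈ 18.461 mg/L.
Difference ≈ 0.222 − 18.461 ≈ -18.239 mg/L.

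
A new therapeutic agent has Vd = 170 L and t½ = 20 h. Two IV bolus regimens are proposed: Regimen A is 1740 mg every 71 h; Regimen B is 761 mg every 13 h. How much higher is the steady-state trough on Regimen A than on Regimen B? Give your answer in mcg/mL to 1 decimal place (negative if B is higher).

Regimen A: f = (1/2)^(71/20) ≈ 0.0854; Cmin,ss = (1740/170)·f/(1−f) ≈ 0.956 mcg/mL.
Regimen B: f = (1/2)^(13/20) ≈ 0.6373; Cmin,ss = (761/170)·f/(1−f) ≈ 7.866 mcg/mL.
Difference ≈ 0.956 − 7.866 ≈ -6.910 mcg/mL.

-6.9 mcg/mL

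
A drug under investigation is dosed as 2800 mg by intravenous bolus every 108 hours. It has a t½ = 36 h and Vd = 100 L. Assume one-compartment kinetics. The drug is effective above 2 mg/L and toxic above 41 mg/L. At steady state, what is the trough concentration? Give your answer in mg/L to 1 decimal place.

4.0 mg/L

The dosing interval is 3 half-lives, so f = 2^(−3) = 0.125.
At steady state, R = 1/(1 − 0.125) = 8/7.
Single-dose peak C₀ = D/Vd = 2800/100 = 28 mg/L.
Steady-state peak Cmax,ss = C₀·R = 28 × 8/7 ≈ 32.000 mg/L.
Steady-state trough Cmin,ss = Cmax,ss·f ≈ 32.000 × 0.125 ≈ 4.000 mg/L.
Trough 4.0 mg/L vs MEC 2 mg/L: adequate.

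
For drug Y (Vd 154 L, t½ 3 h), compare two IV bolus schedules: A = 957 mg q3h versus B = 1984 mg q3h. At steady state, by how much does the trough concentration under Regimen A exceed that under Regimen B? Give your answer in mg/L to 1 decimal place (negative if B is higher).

-6.7 mg/L

Regimen A: f = (1/2)^(3/3) ≈ 0.5000; Cmin,ss = (957/154)·f/(1−f) ≈ 6.214 mg/L.
Regimen B: f = (1/2)^(3/3) ≈ 0.5000; Cmin,ss = (1984/154)·f/(1−f) ≈ 12.883 mg/L.
Difference ≈ 6.214 − 12.883 ≈ -6.669 mg/L.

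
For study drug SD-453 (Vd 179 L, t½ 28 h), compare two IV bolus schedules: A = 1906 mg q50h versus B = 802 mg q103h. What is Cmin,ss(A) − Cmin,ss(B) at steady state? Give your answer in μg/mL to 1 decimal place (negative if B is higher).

Regimen A: f = (1/2)^(50/28) ≈ 0.2900; Cmin,ss = (1906/179)·f/(1−f) ≈ 4.349 μg/mL.
Regimen B: f = (1/2)^(103/28) ≈ 0.0781; Cmin,ss = (802/179)·f/(1−f) ≈ 0.380 μg/mL.
Difference ≈ 4.349 − 0.380 ≈ 3.969 μg/mL.

4.0 μg/mL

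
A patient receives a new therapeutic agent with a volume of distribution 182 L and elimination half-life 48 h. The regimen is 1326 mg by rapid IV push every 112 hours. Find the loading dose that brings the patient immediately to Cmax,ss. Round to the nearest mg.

f = (1/2)^(112/48) ≈ 0.198425; accumulation ratio R = 1/(1−f) ≈ 1.24754.
Loading dose to hit Cmax,ss on first dose: D_load = D_maint·R ≈ 1326 × 1.24754 ≈ 1654.24 mg.

1654 mg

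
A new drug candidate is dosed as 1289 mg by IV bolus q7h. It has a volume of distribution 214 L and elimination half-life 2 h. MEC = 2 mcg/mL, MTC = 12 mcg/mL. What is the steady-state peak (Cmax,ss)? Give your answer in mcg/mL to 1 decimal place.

6.6 mcg/mL

Over one 7-h interval, 7/2 ≈ 3.5 half-lives elapse, leaving f ≈ 0.0884 of each dose.
At steady state, accumulation factor R = 1/(1 − e^(−kτ)) ≈ 1.0970.
Single-dose peak C₀ = D/Vd = 1289/214 ≈ 6.023 mcg/mL.
Cmax,ss = C₀/(1 − f) ≈ 6.023/0.9116 ≈ 6.607 mcg/mL.
Peak 6.6 mcg/mL vs MTC 12 mcg/mL: below toxic threshold.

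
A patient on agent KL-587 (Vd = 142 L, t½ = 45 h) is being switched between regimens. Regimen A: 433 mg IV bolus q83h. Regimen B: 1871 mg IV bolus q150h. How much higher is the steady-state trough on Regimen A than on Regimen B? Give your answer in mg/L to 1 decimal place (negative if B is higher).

-0.3 mg/L

Regimen A: f = (1/2)^(83/45) ≈ 0.2785; Cmin,ss = (433/142)·f/(1−f) ≈ 1.177 mg/L.
Regimen B: f = (1/2)^(150/45) ≈ 0.0992; Cmin,ss = (1871/142)·f/(1−f) ≈ 1.451 mg/L.
Difference ≈ 1.177 − 1.451 ≈ -0.274 mg/L.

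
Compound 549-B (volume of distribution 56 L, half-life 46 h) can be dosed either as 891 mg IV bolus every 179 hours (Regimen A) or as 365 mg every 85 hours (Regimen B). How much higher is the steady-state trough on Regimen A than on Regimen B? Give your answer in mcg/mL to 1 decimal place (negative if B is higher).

Regimen A: f = (1/2)^(179/46) ≈ 0.0674; Cmin,ss = (891/56)·f/(1−f) ≈ 1.150 mcg/mL.
Regimen B: f = (1/2)^(85/46) ≈ 0.2778; Cmin,ss = (365/56)·f/(1−f) ≈ 2.507 mcg/mL.
Difference ≈ 1.150 − 2.507 ≈ -1.357 mcg/mL.

-1.4 mcg/mL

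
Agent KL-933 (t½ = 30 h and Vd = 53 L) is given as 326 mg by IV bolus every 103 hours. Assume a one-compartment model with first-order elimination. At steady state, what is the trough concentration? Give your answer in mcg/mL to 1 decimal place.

k = ln2/t½ = ln2/30 ≈ 0.023105 h⁻¹; fraction remaining f = e^(−kτ) = e^(−0.023105×103) ≈ 0.0926.
At steady state, accumulation factor R = 1/(1 − e^(−kτ)) ≈ 1.1020.
Single-dose peak C₀ = D/Vd = 326/53 ≈ 6.151 mcg/mL.
Steady-state peak Cmax,ss = C₀·R ≈ 6.151 × 1.1020 ≈ 6.778 mcg/mL.
Steady-state trough Cmin,ss = Cmax,ss·f ≈ 6.778 × 0.0926 ≈ 0.628 mcg/mL.

0.6 mcg/mL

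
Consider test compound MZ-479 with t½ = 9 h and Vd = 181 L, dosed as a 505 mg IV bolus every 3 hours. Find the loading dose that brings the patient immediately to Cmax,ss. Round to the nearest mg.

2448 mg

f = (1/2)^(3/9) ≈ 0.793701; accumulation ratio R = 1/(1−f) ≈ 4.84733.
Loading dose to hit Cmax,ss on first dose: D_load = D_maint·R ≈ 505 × 4.84733 ≈ 2447.90 mg.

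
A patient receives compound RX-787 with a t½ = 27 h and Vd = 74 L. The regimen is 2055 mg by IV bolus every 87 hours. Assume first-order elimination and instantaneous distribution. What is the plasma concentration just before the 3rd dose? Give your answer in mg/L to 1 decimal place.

3.3 mg/L

f = (1/2)^(τ/t½) = (1/2)^(87/27) ≈ 0.1072.
C₀ = D/Vd = 2055/74 ≈ 27.770 mg/L.
Before the 3rd dose, 2 doses have been given. Superposition: Cmin = C₀·(f + f²).
≈ 27.770 × (0.1072 + 0.0115) ≈ 27.770 × 0.1187 ≈ 3.296 mg/L.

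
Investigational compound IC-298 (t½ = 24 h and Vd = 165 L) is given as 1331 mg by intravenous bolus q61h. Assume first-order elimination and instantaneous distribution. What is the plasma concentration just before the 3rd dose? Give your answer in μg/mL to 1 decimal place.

f = (1/2)^(τ/t½) = (1/2)^(61/24) ≈ 0.1717.
C₀ = D/Vd = 1331/165 ≈ 8.067 μg/mL.
Before the 3rd dose, 2 doses have been given. Superposition: Cmin = C₀·(f + f²).
≈ 8.067 × (0.1717 + 0.0295) ≈ 8.067 × 0.2012 ≈ 1.623 μg/mL.

1.6 μg/mL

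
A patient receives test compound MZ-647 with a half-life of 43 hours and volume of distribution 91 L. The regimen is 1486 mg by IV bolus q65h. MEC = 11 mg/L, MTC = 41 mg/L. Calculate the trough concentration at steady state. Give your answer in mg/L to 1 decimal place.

8.8 mg/L

k = ln2/t½ = ln2/43 ≈ 0.016120 h⁻¹; fraction remaining f = e^(−kτ) = e^(−0.016120×65) ≈ 0.3507.
At steady state, accumulation factor R = 1/(1 − e^(−kτ)) ≈ 1.5401.
Each bolus raises the concentration by D/Vd = 1486/91 ≈ 16.330 mg/L.
Cmax,ss = C₀/(1 − f) ≈ 16.330/0.6493 ≈ 25.150 mg/L.
Steady-state trough Cmin,ss = Cmax,ss·f ≈ 25.150 × 0.3507 ≈ 8.820 mg/L.
Trough 8.8 mg/L vs MEC 11 mg/L: subtherapeutic.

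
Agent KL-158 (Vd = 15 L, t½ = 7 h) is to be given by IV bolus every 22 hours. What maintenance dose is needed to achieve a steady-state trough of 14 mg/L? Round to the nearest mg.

1645 mg

τ/t½ = 22/7 ≈ 3.1429, so f = (1/2)^(22/7) ≈ 0.113215.
Cmin,ss = (D/Vd)·f/(1−f), so D = Cmin,ss·Vd·(1−f)/f.
D = 14 × 15 × (1−f)/f ≈ 14 × 15 × 7.83275 ≈ 1644.88 mg.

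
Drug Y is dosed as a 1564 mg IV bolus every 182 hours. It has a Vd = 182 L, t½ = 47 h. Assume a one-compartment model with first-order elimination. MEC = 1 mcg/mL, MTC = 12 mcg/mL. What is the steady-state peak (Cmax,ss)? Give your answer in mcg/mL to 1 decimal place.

k = ln2/t½ = ln2/47 ≈ 0.014748 h⁻¹; fraction remaining f = e^(−kτ) = e^(−0.014748×182) ≈ 0.0683.
Accumulation ratio R = 1/(1 − f) ≈ 1/0.9317 ≈ 1.0733.
Each bolus raises the concentration by D/Vd = 1564/182 ≈ 8.593 mcg/mL.
Steady-state peak Cmax,ss = C₀·R ≈ 8.593 × 1.0733 ≈ 9.223 mcg/mL.
Peak 9.2 mcg/mL vs MTC 12 mcg/mL: below toxic threshold.

9.2 mcg/mL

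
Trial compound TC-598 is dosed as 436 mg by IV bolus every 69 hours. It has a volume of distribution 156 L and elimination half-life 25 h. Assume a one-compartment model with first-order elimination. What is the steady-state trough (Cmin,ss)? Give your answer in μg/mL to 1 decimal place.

0.5 μg/mL

τ/t½ = 69/25 ≈ 2.76, so fraction remaining f = (1/2)^(69/25) ≈ 0.1476.
Single-dose peak C₀ = D/Vd = 436/156 ≈ 2.795 μg/mL.
Steady-state trough Cmin,ss = C₀·f/(1−f) ≈ 2.795 × 0.1476/0.8524 ≈ 0.484 μg/mL.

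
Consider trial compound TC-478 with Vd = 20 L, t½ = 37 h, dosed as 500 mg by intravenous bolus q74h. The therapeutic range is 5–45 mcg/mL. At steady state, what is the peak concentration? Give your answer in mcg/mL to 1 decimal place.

The dosing interval is 2 half-lives, so f = 2^(−2) = 0.25.
Accumulation ratio R = 1/(1 − f) = 1/0.75 = 4/3.
Single-dose peak C₀ = D/Vd = 500/20 = 25 mcg/mL.
Steady-state peak Cmax,ss = C₀·R = 25 × 4/3 ≈ 33.333 mcg/mL.
Peak 33.3 mcg/mL vs MTC 45 mcg/mL: below toxic threshold.

33.3 mcg/mL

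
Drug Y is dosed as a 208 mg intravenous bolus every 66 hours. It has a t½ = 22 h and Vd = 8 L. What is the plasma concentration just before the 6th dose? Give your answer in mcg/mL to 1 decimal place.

3.7 mcg/mL

f = (1/2)^(τ/t½) = (1/2)^(66/22) ≈ 0.1250.
C₀ = D/Vd = 208/8 ≈ 26.000 mcg/mL.
Before the 6th dose, 5 doses have been given. Superposition: Cmin = C₀·(f + f² + … + f^5).
≈ 26.000 × (0.1250 + 0.0156 + 0.0020 + 0.0002 + 0.0000) ≈ 26.000 × 0.1428 ≈ 3.713 mcg/mL.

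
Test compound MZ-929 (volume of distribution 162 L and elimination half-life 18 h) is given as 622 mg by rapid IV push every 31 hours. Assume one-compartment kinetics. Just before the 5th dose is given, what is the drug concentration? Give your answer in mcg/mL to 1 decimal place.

f = (1/2)^(τ/t½) = (1/2)^(31/18) ≈ 0.3031.
C₀ = D/Vd = 622/162 ≈ 3.840 mcg/mL.
Before the 5th dose, 4 doses have been given. Superposition: Cmin = C₀·(f + f² + … + f^4).
≈ 3.840 × (0.3031 + 0.0919 + 0.0278 + 0.0084) ≈ 3.840 × 0.4312 ≈ 1.656 mcg/mL.

1.7 mcg/mL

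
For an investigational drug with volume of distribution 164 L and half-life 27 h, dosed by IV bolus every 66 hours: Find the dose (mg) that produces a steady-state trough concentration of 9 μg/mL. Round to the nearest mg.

τ/t½ = 66/27 ≈ 2.4444, so f = (1/2)^(66/27) ≈ 0.183717.
Cmin,ss = (D/Vd)·f/(1−f), so D = Cmin,ss·Vd·(1−f)/f.
D = 9 × 164 × (1−f)/f ≈ 9 × 164 × 4.44315 ≈ 6558.09 mg.

6558 mg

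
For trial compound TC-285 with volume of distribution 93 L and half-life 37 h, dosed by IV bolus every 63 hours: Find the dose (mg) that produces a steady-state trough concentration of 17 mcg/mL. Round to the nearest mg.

τ/t½ = 63/37 ≈ 1.7027, so f = (1/2)^(63/37) ≈ 0.307210.
Cmin,ss = (D/Vd)·f/(1−f), so D = Cmin,ss·Vd·(1−f)/f.
D = 17 × 93 × (1−f)/f ≈ 17 × 93 × 2.25510 ≈ 3565.31 mg.

3565 mg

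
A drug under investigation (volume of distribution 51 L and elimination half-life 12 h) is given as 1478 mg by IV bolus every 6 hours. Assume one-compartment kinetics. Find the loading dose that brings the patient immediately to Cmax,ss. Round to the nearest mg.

5046 mg

f = (1/2)^(6/12) ≈ 0.707107; accumulation ratio R = 1/(1−f) ≈ 3.41422.
Loading dose to hit Cmax,ss on first dose: D_load = D_maint·R ≈ 1478 × 3.41422 ≈ 5046.22 mg.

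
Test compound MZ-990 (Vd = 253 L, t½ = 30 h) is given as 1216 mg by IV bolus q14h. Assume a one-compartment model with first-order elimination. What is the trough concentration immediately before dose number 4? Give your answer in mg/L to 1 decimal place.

f = (1/2)^(τ/t½) = (1/2)^(14/30) ≈ 0.7236.
C₀ = D/Vd = 1216/253 ≈ 4.806 mg/L.
Before the 4th dose, 3 doses have been given. Superposition: Cmin = C₀·(f + f² + … + f^3).
≈ 4.806 × (0.7236 + 0.5236 + 0.3789) ≈ 4.806 × 1.6261 ≈ 7.815 mg/L.

7.8 mg/L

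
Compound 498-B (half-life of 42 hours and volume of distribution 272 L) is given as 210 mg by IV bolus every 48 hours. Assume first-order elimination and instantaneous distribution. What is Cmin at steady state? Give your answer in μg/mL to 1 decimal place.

τ/t½ = 48/42 ≈ 1.1429, so fraction remaining f = (1/2)^(48/42) ≈ 0.4529.
Accumulation ratio R = 1/(1 − f) ≈ 1/0.5471 ≈ 1.8278.
Each bolus raises the concentration by D/Vd = 210/272 ≈ 0.772 μg/mL.
Cmax,ss = C₀/(1 − f) ≈ 0.772/0.5471 ≈ 1.411 μg/mL.
Steady-state trough Cmin,ss = Cmax,ss·f ≈ 1.411 × 0.4529 ≈ 0.639 μg/mL.

0.6 μg/mL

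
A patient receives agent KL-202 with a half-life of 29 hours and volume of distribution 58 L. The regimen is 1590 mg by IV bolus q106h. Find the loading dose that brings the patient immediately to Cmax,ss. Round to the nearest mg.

f = (1/2)^(106/29) ≈ 0.079375; accumulation ratio R = 1/(1−f) ≈ 1.08622.
Loading dose to hit Cmax,ss on first dose: D_load = D_maint·R ≈ 1590 × 1.08622 ≈ 1727.09 mg.

1727 mg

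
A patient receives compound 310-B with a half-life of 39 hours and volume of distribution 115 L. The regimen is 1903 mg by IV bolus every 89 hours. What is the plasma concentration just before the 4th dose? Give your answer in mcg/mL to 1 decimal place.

4.2 mcg/mL

f = (1/2)^(τ/t½) = (1/2)^(89/39) ≈ 0.2056.
C₀ = D/Vd = 1903/115 ≈ 16.548 mcg/mL.
Before the 4th dose, 3 doses have been given. Superposition: Cmin = C₀·(f + f² + … + f^3).
≈ 16.548 × (0.2056 + 0.0423 + 0.0087) ≈ 16.548 × 0.2566 ≈ 4.246 mcg/mL.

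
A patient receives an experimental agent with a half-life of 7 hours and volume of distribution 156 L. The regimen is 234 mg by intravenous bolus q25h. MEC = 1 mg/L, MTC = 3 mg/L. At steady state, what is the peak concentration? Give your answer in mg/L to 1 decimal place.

τ/t½ = 25/7 ≈ 3.5714, so fraction remaining f = (1/2)^(25/7) ≈ 0.0841.
Accumulation ratio R = 1/(1 − f) ≈ 1/0.9159 ≈ 1.0918.
Single-dose peak C₀ = D/Vd = 234/156 ≈ 1.500 mg/L.
Steady-state peak Cmax,ss = C₀·R ≈ 1.500 × 1.0918 ≈ 1.638 mg/L.
Peak 1.6 mg/L vs MTC 3 mg/L: below toxic threshold.

1.6 mg/L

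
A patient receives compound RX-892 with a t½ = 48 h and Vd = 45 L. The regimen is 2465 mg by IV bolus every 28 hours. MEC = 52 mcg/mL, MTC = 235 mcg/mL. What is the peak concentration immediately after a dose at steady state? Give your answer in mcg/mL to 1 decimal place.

Over one 28-h interval, 28/48 ≈ 0.58333 half-lives elapse, leaving f ≈ 0.6674 of each dose.
At steady state, accumulation factor R = 1/(1 − e^(−kτ)) ≈ 3.0066.
Each bolus raises the concentration by D/Vd = 2465/45 ≈ 54.778 mcg/mL.
Cmax,ss = C₀/(1 − f) ≈ 54.778/0.3326 ≈ 164.696 mcg/mL.
Peak 164.7 mcg/mL vs MTC 235 mcg/mL: below toxic threshold.

164.7 mcg/mL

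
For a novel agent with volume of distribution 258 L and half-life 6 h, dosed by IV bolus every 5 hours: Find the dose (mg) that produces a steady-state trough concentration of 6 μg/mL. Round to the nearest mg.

1210 mg

τ/t½ = 5/6 ≈ 0.83333, so f = (1/2)^(5/6) ≈ 0.561231.
Cmin,ss = (D/Vd)·f/(1−f), so D = Cmin,ss·Vd·(1−f)/f.
D = 6 × 258 × (1−f)/f ≈ 6 × 258 × 0.78180 ≈ 1210.23 mg.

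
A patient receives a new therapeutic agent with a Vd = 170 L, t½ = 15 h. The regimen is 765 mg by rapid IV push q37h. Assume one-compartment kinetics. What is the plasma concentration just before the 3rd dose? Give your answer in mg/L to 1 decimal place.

1.0 mg/L

f = (1/2)^(τ/t½) = (1/2)^(37/15) ≈ 0.1809.
C₀ = D/Vd = 765/170 ≈ 4.500 mg/L.
Before the 3rd dose, 2 doses have been given. Superposition: Cmin = C₀·(f + f²).
≈ 4.500 × (0.1809 + 0.0327) ≈ 4.500 × 0.2136 ≈ 0.961 mg/L.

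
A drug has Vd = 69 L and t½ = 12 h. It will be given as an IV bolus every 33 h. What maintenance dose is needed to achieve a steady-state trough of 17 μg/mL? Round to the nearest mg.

6718 mg

τ/t½ = 33/12 ≈ 2.75, so f = (1/2)^(33/12) ≈ 0.148651.
Cmin,ss = (D/Vd)·f/(1−f), so D = Cmin,ss·Vd·(1−f)/f.
D = 17 × 69 × (1−f)/f ≈ 17 × 69 × 5.72717 ≈ 6717.97 mg.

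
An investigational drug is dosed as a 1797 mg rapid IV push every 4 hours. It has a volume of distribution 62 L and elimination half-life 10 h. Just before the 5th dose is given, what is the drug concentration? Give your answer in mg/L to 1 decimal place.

f = (1/2)^(τ/t½) = (1/2)^(4/10) ≈ 0.7579.
C₀ = D/Vd = 1797/62 ≈ 28.984 mg/L.
Before the 5th dose, 4 doses have been given. Superposition: Cmin = C₀·(f + f² + … + f^4).
≈ 28.984 × (0.7579 + 0.5744 + 0.4353 + 0.3299) ≈ 28.984 × 2.0975 ≈ 60.794 mg/L.

60.8 mg/L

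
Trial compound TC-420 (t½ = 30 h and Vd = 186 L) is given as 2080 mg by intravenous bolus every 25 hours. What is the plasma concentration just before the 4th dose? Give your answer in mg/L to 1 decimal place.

f = (1/2)^(τ/t½) = (1/2)^(25/30) ≈ 0.5612.
C₀ = D/Vd = 2080/186 ≈ 11.183 mg/L.
Before the 4th dose, 3 doses have been given. Superposition: Cmin = C₀·(f + f² + … + f^3).
≈ 11.183 × (0.5612 + 0.3149 + 0.1767) ≈ 11.183 × 1.0528 ≈ 11.773 mg/L.

11.8 mg/L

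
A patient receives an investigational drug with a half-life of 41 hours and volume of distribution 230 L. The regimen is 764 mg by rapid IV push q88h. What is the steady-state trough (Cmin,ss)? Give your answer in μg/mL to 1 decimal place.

1.0 μg/mL

k = ln2/t½ = ln2/41 ≈ 0.016906 h⁻¹; fraction remaining f = e^(−kτ) = e^(−0.016906×88) ≈ 0.2259.
Accumulation ratio R = 1/(1 − f) ≈ 1/0.7741 ≈ 1.2918.
Each bolus raises the concentration by D/Vd = 764/230 ≈ 3.322 μg/mL.
Cmax,ss = C₀/(1 − f) ≈ 3.322/0.7741 ≈ 4.291 μg/mL.
Steady-state trough Cmin,ss = Cmax,ss·f ≈ 4.291 × 0.2259 ≈ 0.969 μg/mL.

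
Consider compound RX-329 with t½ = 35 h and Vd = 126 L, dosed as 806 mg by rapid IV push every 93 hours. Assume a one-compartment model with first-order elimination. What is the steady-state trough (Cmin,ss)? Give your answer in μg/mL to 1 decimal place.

1.2 μg/mL

k = ln2/t½ = ln2/35 ≈ 0.019804 h⁻¹; fraction remaining f = e^(−kτ) = e^(−0.019804×93) ≈ 0.1585.
At steady state, accumulation factor R = 1/(1 − e^(−kτ)) ≈ 1.1884.
Single-dose peak C₀ = D/Vd = 806/126 ≈ 6.397 μg/mL.
Cmax,ss = C₀/(1 − f) ≈ 6.397/0.8415 ≈ 7.602 μg/mL.
One interval later, Cmin,ss = Cmax,ss·e^(−kτ) ≈ 7.602 × 0.1585 ≈ 1.205 μg/mL.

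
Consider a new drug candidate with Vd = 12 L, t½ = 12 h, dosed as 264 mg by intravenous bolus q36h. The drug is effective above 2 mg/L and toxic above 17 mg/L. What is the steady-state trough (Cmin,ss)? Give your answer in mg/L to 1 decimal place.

3.1 mg/L

The dosing interval is 3 half-lives, so f = 2^(−3) = 0.125.
At steady state, R = 1/(1 − 0.125) = 8/7.
Single-dose peak C₀ = D/Vd = 264/12 = 22 mg/L.
Steady-state peak Cmax,ss = C₀·R = 22 × 8/7 ≈ 25.143 mg/L.
Steady-state trough Cmin,ss = Cmax,ss·f ≈ 25.143 × 0.125 ≈ 3.143 mg/L.
Trough 3.1 mg/L vs MEC 2 mg/L: adequate.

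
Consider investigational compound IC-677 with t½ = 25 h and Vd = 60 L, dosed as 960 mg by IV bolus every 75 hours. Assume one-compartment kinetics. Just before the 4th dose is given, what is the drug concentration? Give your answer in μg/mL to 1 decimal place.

f = (1/2)^(τ/t½) = (1/2)^(75/25) ≈ 0.1250.
C₀ = D/Vd = 960/60 ≈ 16.000 μg/mL.
Before the 4th dose, 3 doses have been given. Superposition: Cmin = C₀·(f + f² + … + f^3).
≈ 16.000 × (0.1250 + 0.0156 + 0.0020) ≈ 16.000 × 0.1426 ≈ 2.282 μg/mL.

2.3 μg/mL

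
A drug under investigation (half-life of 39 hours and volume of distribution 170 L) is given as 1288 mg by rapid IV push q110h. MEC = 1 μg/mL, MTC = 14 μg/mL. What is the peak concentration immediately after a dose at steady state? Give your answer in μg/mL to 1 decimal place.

8.8 μg/mL

τ/t½ = 110/39 ≈ 2.8205, so fraction remaining f = (1/2)^(110/39) ≈ 0.1416.
At steady state, accumulation factor R = 1/(1 − e^(−kτ)) ≈ 1.1650.
Single-dose peak C₀ = D/Vd = 1288/170 ≈ 7.576 μg/mL.
Steady-state peak Cmax,ss = C₀·R ≈ 7.576 × 1.1650 ≈ 8.826 μg/mL.
Peak 8.8 μg/mL vs MTC 14 μg/mL: below toxic threshold.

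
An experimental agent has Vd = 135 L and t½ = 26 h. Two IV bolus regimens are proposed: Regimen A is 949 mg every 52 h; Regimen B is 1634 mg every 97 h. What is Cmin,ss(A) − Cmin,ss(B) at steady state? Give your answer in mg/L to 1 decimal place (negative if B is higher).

1.4 mg/L

Regimen A: f = (1/2)^(52/26) ≈ 0.2500; Cmin,ss = (949/135)·f/(1−f) ≈ 2.343 mg/L.
Regimen B: f = (1/2)^(97/26) ≈ 0.0753; Cmin,ss = (1634/135)·f/(1−f) ≈ 0.986 mg/L.
Difference ≈ 2.343 − 0.986 ≈ 1.357 mg/L.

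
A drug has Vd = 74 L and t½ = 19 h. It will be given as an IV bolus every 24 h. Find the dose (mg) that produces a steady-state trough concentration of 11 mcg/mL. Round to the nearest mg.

τ/t½ = 24/19 ≈ 1.2632, so f = (1/2)^(24/19) ≈ 0.416631.
Cmin,ss = (D/Vd)·f/(1−f), so D = Cmin,ss·Vd·(1−f)/f.
D = 11 × 74 × (1−f)/f ≈ 11 × 74 × 1.40021 ≈ 1139.77 mg.

1140 mg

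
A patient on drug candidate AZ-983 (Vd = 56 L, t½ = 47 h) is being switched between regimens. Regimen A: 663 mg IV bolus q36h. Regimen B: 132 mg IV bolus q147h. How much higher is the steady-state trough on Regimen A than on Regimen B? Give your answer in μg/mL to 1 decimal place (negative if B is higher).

16.6 μg/mL

Regimen A: f = (1/2)^(36/47) ≈ 0.5881; Cmin,ss = (663/56)·f/(1−f) ≈ 16.904 μg/mL.
Regimen B: f = (1/2)^(147/47) ≈ 0.1144; Cmin,ss = (132/56)·f/(1−f) ≈ 0.304 μg/mL.
Difference ≈ 16.904 − 0.304 ≈ 16.600 μg/mL.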